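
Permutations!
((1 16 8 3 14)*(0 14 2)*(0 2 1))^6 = ((0 14)(1 16 8 3))^6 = (1 8)(3 16)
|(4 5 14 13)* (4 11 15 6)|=7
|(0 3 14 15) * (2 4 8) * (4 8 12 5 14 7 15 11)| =|(0 3 7 15)(2 8)(4 12 5 14 11)| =20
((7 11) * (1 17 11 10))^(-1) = ((1 17 11 7 10))^(-1) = (1 10 7 11 17)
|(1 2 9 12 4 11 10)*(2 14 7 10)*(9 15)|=|(1 14 7 10)(2 15 9 12 4 11)|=12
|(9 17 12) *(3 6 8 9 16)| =7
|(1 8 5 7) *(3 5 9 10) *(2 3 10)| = |(10)(1 8 9 2 3 5 7)| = 7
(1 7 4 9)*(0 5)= (0 5)(1 7 4 9)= [5, 7, 2, 3, 9, 0, 6, 4, 8, 1]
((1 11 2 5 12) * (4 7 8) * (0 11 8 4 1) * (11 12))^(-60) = (12) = ((0 12)(1 8)(2 5 11)(4 7))^(-60)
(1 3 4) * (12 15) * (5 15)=(1 3 4)(5 15 12)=[0, 3, 2, 4, 1, 15, 6, 7, 8, 9, 10, 11, 5, 13, 14, 12]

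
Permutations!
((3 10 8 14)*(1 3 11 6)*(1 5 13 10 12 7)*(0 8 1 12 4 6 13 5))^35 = ((0 8 14 11 13 10 1 3 4 6)(7 12))^35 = (0 10)(1 8)(3 14)(4 11)(6 13)(7 12)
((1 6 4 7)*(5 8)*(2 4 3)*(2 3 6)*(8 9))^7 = (1 7 4 2)(5 9 8)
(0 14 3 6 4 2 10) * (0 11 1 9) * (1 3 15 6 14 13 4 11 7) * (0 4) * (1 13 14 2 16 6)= (0 14 15 1 9 4 16 6 11 3 2 10 7 13)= [14, 9, 10, 2, 16, 5, 11, 13, 8, 4, 7, 3, 12, 0, 15, 1, 6]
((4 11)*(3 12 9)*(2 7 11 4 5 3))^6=(2 9 12 3 5 11 7)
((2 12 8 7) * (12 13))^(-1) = ((2 13 12 8 7))^(-1) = (2 7 8 12 13)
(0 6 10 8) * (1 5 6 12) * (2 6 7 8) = (0 12 1 5 7 8)(2 6 10) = [12, 5, 6, 3, 4, 7, 10, 8, 0, 9, 2, 11, 1]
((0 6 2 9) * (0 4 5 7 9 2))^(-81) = ((0 6)(4 5 7 9))^(-81) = (0 6)(4 9 7 5)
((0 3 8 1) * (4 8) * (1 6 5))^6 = (0 1 5 6 8 4 3)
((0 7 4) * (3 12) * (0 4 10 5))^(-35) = ((0 7 10 5)(3 12))^(-35) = (0 7 10 5)(3 12)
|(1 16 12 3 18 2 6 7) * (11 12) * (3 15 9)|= 11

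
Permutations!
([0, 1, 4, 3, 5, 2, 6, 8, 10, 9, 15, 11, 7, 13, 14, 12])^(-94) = [0, 1, 5, 3, 2, 4, 6, 8, 10, 9, 15, 11, 7, 13, 14, 12]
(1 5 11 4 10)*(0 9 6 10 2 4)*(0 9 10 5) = (0 10 1)(2 4)(5 11 9 6) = [10, 0, 4, 3, 2, 11, 5, 7, 8, 6, 1, 9]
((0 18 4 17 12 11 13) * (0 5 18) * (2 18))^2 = (2 4 12 13)(5 18 17 11)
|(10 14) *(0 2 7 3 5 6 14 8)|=9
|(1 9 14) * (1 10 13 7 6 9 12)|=|(1 12)(6 9 14 10 13 7)|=6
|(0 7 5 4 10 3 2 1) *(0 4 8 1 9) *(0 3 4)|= 30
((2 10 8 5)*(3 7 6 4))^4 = ((2 10 8 5)(3 7 6 4))^4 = (10)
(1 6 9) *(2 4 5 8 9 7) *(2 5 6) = (1 2 4 6 7 5 8 9) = [0, 2, 4, 3, 6, 8, 7, 5, 9, 1]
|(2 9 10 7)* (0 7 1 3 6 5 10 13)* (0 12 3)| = 11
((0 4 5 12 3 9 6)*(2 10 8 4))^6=(0 12 10 9 4)(2 3 8 6 5)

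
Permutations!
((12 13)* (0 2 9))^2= (13)(0 9 2)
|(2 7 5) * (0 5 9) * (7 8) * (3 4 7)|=|(0 5 2 8 3 4 7 9)|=8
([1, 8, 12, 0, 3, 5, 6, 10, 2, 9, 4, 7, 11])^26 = [7, 10, 3, 11, 12, 5, 6, 8, 4, 9, 2, 1, 0]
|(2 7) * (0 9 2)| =|(0 9 2 7)| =4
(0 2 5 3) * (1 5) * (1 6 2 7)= (0 7 1 5 3)(2 6)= [7, 5, 6, 0, 4, 3, 2, 1]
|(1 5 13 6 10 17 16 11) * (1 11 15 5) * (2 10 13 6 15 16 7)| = |(2 10 17 7)(5 6 13 15)| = 4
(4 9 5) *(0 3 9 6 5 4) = (0 3 9 4 6 5) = [3, 1, 2, 9, 6, 0, 5, 7, 8, 4]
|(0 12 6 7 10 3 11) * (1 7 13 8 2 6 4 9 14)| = |(0 12 4 9 14 1 7 10 3 11)(2 6 13 8)| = 20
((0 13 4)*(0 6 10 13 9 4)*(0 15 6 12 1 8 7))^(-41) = (0 9 4 12 1 8 7)(6 15 13 10)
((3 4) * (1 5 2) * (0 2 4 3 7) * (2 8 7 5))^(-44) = ((0 8 7)(1 2)(4 5))^(-44) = (0 8 7)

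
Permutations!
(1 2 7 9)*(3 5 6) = (1 2 7 9)(3 5 6) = [0, 2, 7, 5, 4, 6, 3, 9, 8, 1]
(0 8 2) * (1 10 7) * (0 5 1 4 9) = [8, 10, 5, 3, 9, 1, 6, 4, 2, 0, 7] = (0 8 2 5 1 10 7 4 9)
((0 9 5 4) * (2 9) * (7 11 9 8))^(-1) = (0 4 5 9 11 7 8 2)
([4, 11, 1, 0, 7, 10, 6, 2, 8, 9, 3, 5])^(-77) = [1, 3, 10, 2, 11, 4, 6, 5, 8, 9, 7, 0]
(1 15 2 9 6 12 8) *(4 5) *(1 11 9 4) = (1 15 2 4 5)(6 12 8 11 9) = [0, 15, 4, 3, 5, 1, 12, 7, 11, 6, 10, 9, 8, 13, 14, 2]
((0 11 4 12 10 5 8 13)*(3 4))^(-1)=(0 13 8 5 10 12 4 3 11)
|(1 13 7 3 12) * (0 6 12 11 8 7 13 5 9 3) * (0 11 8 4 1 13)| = 8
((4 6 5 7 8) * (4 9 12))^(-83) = (4 6 5 7 8 9 12)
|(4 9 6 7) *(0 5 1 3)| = 4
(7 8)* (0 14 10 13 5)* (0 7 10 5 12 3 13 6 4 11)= (0 14 5 7 8 10 6 4 11)(3 13 12)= [14, 1, 2, 13, 11, 7, 4, 8, 10, 9, 6, 0, 3, 12, 5]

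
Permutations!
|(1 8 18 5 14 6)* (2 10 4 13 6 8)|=12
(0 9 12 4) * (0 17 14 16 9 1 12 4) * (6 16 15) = (0 1 12)(4 17 14 15 6 16 9) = [1, 12, 2, 3, 17, 5, 16, 7, 8, 4, 10, 11, 0, 13, 15, 6, 9, 14]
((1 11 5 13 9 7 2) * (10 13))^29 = ((1 11 5 10 13 9 7 2))^29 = (1 9 5 2 13 11 7 10)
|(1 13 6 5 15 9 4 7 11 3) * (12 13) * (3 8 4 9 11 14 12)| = |(1 3)(4 7 14 12 13 6 5 15 11 8)| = 10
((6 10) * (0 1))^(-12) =(10)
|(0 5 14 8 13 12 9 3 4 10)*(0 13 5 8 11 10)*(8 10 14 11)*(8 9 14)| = |(0 10 13 12 14 9 3 4)(5 11 8)| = 24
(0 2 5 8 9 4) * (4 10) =[2, 1, 5, 3, 0, 8, 6, 7, 9, 10, 4] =(0 2 5 8 9 10 4)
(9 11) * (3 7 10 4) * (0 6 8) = [6, 1, 2, 7, 3, 5, 8, 10, 0, 11, 4, 9] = (0 6 8)(3 7 10 4)(9 11)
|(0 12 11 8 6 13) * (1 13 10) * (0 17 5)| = 10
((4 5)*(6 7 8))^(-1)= ((4 5)(6 7 8))^(-1)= (4 5)(6 8 7)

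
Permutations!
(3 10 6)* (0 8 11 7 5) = (0 8 11 7 5)(3 10 6) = [8, 1, 2, 10, 4, 0, 3, 5, 11, 9, 6, 7]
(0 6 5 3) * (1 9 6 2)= (0 2 1 9 6 5 3)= [2, 9, 1, 0, 4, 3, 5, 7, 8, 6]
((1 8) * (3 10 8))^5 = ((1 3 10 8))^5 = (1 3 10 8)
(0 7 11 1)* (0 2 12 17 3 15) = (0 7 11 1 2 12 17 3 15) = [7, 2, 12, 15, 4, 5, 6, 11, 8, 9, 10, 1, 17, 13, 14, 0, 16, 3]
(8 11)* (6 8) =(6 8 11) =[0, 1, 2, 3, 4, 5, 8, 7, 11, 9, 10, 6]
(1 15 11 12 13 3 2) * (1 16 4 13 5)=[0, 15, 16, 2, 13, 1, 6, 7, 8, 9, 10, 12, 5, 3, 14, 11, 4]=(1 15 11 12 5)(2 16 4 13 3)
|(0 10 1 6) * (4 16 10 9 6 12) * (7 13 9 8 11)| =35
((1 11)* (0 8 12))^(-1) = ((0 8 12)(1 11))^(-1) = (0 12 8)(1 11)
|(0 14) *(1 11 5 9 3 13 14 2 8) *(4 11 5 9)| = |(0 2 8 1 5 4 11 9 3 13 14)| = 11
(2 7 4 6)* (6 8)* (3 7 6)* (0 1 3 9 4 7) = [1, 3, 6, 0, 8, 5, 2, 7, 9, 4] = (0 1 3)(2 6)(4 8 9)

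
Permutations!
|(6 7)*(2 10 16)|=|(2 10 16)(6 7)|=6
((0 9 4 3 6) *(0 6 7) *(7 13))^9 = ((0 9 4 3 13 7))^9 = (0 3)(4 7)(9 13)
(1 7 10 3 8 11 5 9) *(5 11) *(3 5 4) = [0, 7, 2, 8, 3, 9, 6, 10, 4, 1, 5, 11] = (11)(1 7 10 5 9)(3 8 4)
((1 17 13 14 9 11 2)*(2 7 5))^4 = (1 9 2 14 5 13 7 17 11)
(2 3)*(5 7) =(2 3)(5 7) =[0, 1, 3, 2, 4, 7, 6, 5]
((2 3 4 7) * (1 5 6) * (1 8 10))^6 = (1 5 6 8 10)(2 4)(3 7) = ((1 5 6 8 10)(2 3 4 7))^6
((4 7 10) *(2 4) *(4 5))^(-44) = (2 5 4 7 10) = ((2 5 4 7 10))^(-44)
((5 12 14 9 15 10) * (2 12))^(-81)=(2 9 5 14 10 12 15)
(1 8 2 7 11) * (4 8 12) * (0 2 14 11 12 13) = (0 2 7 12 4 8 14 11 1 13) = [2, 13, 7, 3, 8, 5, 6, 12, 14, 9, 10, 1, 4, 0, 11]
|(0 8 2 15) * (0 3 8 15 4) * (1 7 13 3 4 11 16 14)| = |(0 15 4)(1 7 13 3 8 2 11 16 14)| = 9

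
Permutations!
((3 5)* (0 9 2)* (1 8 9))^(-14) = ((0 1 8 9 2)(3 5))^(-14) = (0 1 8 9 2)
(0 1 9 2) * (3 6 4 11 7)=(0 1 9 2)(3 6 4 11 7)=[1, 9, 0, 6, 11, 5, 4, 3, 8, 2, 10, 7]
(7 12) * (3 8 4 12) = (3 8 4 12 7) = [0, 1, 2, 8, 12, 5, 6, 3, 4, 9, 10, 11, 7]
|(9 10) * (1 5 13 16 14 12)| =|(1 5 13 16 14 12)(9 10)| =6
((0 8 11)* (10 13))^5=((0 8 11)(10 13))^5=(0 11 8)(10 13)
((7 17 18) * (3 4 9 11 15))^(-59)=((3 4 9 11 15)(7 17 18))^(-59)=(3 4 9 11 15)(7 17 18)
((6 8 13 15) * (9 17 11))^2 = ((6 8 13 15)(9 17 11))^2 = (6 13)(8 15)(9 11 17)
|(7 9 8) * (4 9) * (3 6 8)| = |(3 6 8 7 4 9)| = 6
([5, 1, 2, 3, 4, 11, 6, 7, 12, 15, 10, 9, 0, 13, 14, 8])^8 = [5, 1, 2, 3, 4, 11, 6, 7, 12, 15, 10, 9, 0, 13, 14, 8]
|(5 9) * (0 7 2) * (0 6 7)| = |(2 6 7)(5 9)| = 6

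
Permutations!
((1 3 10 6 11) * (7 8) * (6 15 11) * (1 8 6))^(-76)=((1 3 10 15 11 8 7 6))^(-76)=(1 11)(3 8)(6 15)(7 10)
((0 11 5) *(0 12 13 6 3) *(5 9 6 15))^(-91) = ((0 11 9 6 3)(5 12 13 15))^(-91) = (0 3 6 9 11)(5 12 13 15)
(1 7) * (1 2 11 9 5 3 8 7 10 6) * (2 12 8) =(1 10 6)(2 11 9 5 3)(7 12 8) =[0, 10, 11, 2, 4, 3, 1, 12, 7, 5, 6, 9, 8]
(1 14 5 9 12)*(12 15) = (1 14 5 9 15 12) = [0, 14, 2, 3, 4, 9, 6, 7, 8, 15, 10, 11, 1, 13, 5, 12]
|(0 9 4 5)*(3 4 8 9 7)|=10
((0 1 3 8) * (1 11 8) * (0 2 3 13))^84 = (13)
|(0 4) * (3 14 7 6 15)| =10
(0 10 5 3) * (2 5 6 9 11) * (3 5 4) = (0 10 6 9 11 2 4 3) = [10, 1, 4, 0, 3, 5, 9, 7, 8, 11, 6, 2]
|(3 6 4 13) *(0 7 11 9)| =|(0 7 11 9)(3 6 4 13)| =4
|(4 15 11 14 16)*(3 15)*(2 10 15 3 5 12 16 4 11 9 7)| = 30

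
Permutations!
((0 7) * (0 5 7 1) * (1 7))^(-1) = (0 1 5 7)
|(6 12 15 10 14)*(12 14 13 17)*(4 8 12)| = 14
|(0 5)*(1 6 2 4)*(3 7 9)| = |(0 5)(1 6 2 4)(3 7 9)| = 12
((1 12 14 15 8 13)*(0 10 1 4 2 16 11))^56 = (0 4 14)(1 16 8)(2 15 10)(11 13 12)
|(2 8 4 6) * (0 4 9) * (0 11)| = |(0 4 6 2 8 9 11)| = 7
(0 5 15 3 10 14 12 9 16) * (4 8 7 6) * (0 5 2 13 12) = [2, 1, 13, 10, 8, 15, 4, 6, 7, 16, 14, 11, 9, 12, 0, 3, 5] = (0 2 13 12 9 16 5 15 3 10 14)(4 8 7 6)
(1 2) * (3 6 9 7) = (1 2)(3 6 9 7) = [0, 2, 1, 6, 4, 5, 9, 3, 8, 7]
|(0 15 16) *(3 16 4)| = |(0 15 4 3 16)| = 5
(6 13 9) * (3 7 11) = [0, 1, 2, 7, 4, 5, 13, 11, 8, 6, 10, 3, 12, 9] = (3 7 11)(6 13 9)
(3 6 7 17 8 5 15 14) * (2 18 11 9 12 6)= (2 18 11 9 12 6 7 17 8 5 15 14 3)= [0, 1, 18, 2, 4, 15, 7, 17, 5, 12, 10, 9, 6, 13, 3, 14, 16, 8, 11]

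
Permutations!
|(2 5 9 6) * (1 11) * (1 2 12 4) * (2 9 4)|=|(1 11 9 6 12 2 5 4)|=8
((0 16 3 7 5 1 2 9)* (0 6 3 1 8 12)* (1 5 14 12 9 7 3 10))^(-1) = ((0 16 5 8 9 6 10 1 2 7 14 12))^(-1) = (0 12 14 7 2 1 10 6 9 8 5 16)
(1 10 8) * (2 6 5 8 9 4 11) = (1 10 9 4 11 2 6 5 8) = [0, 10, 6, 3, 11, 8, 5, 7, 1, 4, 9, 2]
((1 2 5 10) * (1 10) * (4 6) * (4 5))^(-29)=(10)(1 2 4 6 5)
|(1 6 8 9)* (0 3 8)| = 6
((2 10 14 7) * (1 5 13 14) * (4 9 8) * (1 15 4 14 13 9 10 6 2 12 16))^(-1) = (1 16 12 7 14 8 9 5)(2 6)(4 15 10)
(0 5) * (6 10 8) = [5, 1, 2, 3, 4, 0, 10, 7, 6, 9, 8] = (0 5)(6 10 8)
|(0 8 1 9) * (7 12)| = 4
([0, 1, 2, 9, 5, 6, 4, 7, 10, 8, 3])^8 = (10)(4 6 5)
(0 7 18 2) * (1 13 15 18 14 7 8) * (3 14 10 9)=(0 8 1 13 15 18 2)(3 14 7 10 9)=[8, 13, 0, 14, 4, 5, 6, 10, 1, 3, 9, 11, 12, 15, 7, 18, 16, 17, 2]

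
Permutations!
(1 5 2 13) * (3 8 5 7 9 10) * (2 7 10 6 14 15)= (1 10 3 8 5 7 9 6 14 15 2 13)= [0, 10, 13, 8, 4, 7, 14, 9, 5, 6, 3, 11, 12, 1, 15, 2]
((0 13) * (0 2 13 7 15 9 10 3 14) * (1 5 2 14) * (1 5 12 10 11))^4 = (0 11 3 14 9 10 13 15 12 2 7 1 5)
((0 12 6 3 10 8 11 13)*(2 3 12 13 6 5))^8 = (13)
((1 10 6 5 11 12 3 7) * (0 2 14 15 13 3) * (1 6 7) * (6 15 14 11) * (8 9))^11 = (0 12 11 2)(1 3 13 15 7 10)(5 6)(8 9)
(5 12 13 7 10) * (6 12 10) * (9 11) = (5 10)(6 12 13 7)(9 11) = [0, 1, 2, 3, 4, 10, 12, 6, 8, 11, 5, 9, 13, 7]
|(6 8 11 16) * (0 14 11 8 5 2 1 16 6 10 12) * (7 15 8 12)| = |(0 14 11 6 5 2 1 16 10 7 15 8 12)| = 13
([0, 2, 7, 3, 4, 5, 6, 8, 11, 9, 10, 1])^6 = [0, 2, 7, 3, 4, 5, 6, 8, 11, 9, 10, 1]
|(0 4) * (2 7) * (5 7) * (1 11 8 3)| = 12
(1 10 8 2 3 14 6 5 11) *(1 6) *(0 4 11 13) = [4, 10, 3, 14, 11, 13, 5, 7, 2, 9, 8, 6, 12, 0, 1] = (0 4 11 6 5 13)(1 10 8 2 3 14)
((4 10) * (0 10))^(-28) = (0 4 10)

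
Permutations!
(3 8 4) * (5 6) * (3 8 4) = (3 4 8)(5 6) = [0, 1, 2, 4, 8, 6, 5, 7, 3]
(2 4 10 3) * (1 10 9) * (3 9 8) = [0, 10, 4, 2, 8, 5, 6, 7, 3, 1, 9] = (1 10 9)(2 4 8 3)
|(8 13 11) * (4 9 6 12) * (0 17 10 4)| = |(0 17 10 4 9 6 12)(8 13 11)| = 21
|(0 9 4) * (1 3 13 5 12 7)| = 6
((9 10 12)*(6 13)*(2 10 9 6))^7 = ((2 10 12 6 13))^7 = (2 12 13 10 6)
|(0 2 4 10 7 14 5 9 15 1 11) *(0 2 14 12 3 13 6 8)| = 16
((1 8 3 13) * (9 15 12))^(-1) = (1 13 3 8)(9 12 15)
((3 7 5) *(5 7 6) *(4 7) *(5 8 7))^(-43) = ((3 6 8 7 4 5))^(-43) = (3 5 4 7 8 6)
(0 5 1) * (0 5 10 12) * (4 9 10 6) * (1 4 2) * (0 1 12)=(0 6 2 12 1 5 4 9 10)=[6, 5, 12, 3, 9, 4, 2, 7, 8, 10, 0, 11, 1]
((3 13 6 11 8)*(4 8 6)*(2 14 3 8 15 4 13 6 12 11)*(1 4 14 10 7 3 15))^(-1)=((1 4)(2 10 7 3 6)(11 12)(14 15))^(-1)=(1 4)(2 6 3 7 10)(11 12)(14 15)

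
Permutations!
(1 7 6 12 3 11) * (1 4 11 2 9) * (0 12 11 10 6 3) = (0 12)(1 7 3 2 9)(4 10 6 11) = [12, 7, 9, 2, 10, 5, 11, 3, 8, 1, 6, 4, 0]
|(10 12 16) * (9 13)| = 6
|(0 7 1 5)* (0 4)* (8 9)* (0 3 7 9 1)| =8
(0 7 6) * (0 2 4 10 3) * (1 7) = (0 1 7 6 2 4 10 3) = [1, 7, 4, 0, 10, 5, 2, 6, 8, 9, 3]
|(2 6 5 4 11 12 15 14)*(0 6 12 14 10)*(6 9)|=11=|(0 9 6 5 4 11 14 2 12 15 10)|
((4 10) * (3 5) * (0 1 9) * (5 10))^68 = ((0 1 9)(3 10 4 5))^68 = (10)(0 9 1)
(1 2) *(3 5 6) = (1 2)(3 5 6) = [0, 2, 1, 5, 4, 6, 3]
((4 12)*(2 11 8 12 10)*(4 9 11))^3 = ((2 4 10)(8 12 9 11))^3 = (8 11 9 12)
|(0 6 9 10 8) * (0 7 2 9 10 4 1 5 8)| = |(0 6 10)(1 5 8 7 2 9 4)| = 21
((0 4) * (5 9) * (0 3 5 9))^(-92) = (9)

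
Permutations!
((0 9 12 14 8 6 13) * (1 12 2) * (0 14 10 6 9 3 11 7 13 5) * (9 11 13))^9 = (0 1 8 5 2 14 6 9 13 10 7 3 12 11)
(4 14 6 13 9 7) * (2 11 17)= (2 11 17)(4 14 6 13 9 7)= [0, 1, 11, 3, 14, 5, 13, 4, 8, 7, 10, 17, 12, 9, 6, 15, 16, 2]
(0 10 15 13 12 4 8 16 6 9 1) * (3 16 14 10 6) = (0 6 9 1)(3 16)(4 8 14 10 15 13 12) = [6, 0, 2, 16, 8, 5, 9, 7, 14, 1, 15, 11, 4, 12, 10, 13, 3]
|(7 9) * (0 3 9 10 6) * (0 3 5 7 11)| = |(0 5 7 10 6 3 9 11)| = 8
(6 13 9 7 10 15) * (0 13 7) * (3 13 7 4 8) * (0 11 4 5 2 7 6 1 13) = [6, 13, 7, 0, 8, 2, 5, 10, 3, 11, 15, 4, 12, 9, 14, 1] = (0 6 5 2 7 10 15 1 13 9 11 4 8 3)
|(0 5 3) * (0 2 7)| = 5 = |(0 5 3 2 7)|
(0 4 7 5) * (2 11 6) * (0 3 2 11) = [4, 1, 0, 2, 7, 3, 11, 5, 8, 9, 10, 6] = (0 4 7 5 3 2)(6 11)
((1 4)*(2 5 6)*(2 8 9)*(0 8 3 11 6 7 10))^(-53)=((0 8 9 2 5 7 10)(1 4)(3 11 6))^(-53)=(0 2 10 9 7 8 5)(1 4)(3 11 6)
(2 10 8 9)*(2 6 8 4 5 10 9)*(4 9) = [0, 1, 4, 3, 5, 10, 8, 7, 2, 6, 9] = (2 4 5 10 9 6 8)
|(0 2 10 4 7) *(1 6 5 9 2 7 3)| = 8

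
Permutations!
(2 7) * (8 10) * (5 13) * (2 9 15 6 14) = [0, 1, 7, 3, 4, 13, 14, 9, 10, 15, 8, 11, 12, 5, 2, 6] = (2 7 9 15 6 14)(5 13)(8 10)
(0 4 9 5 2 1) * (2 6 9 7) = (0 4 7 2 1)(5 6 9) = [4, 0, 1, 3, 7, 6, 9, 2, 8, 5]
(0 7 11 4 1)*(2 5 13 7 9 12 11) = [9, 0, 5, 3, 1, 13, 6, 2, 8, 12, 10, 4, 11, 7] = (0 9 12 11 4 1)(2 5 13 7)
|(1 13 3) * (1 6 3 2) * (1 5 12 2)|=|(1 13)(2 5 12)(3 6)|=6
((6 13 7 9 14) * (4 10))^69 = (4 10)(6 14 9 7 13)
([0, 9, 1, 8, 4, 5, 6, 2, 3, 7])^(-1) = [0, 2, 7, 8, 4, 5, 6, 9, 3, 1]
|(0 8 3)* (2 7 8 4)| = 6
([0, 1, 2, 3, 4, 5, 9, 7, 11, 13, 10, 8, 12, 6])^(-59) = [0, 1, 2, 3, 4, 5, 9, 7, 11, 13, 10, 8, 12, 6]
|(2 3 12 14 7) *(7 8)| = 6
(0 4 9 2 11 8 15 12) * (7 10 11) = [4, 1, 7, 3, 9, 5, 6, 10, 15, 2, 11, 8, 0, 13, 14, 12] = (0 4 9 2 7 10 11 8 15 12)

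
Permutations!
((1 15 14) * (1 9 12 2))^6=(15)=((1 15 14 9 12 2))^6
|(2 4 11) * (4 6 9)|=5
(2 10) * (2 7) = (2 10 7) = [0, 1, 10, 3, 4, 5, 6, 2, 8, 9, 7]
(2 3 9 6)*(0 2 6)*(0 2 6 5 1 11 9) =[6, 11, 3, 0, 4, 1, 5, 7, 8, 2, 10, 9] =(0 6 5 1 11 9 2 3)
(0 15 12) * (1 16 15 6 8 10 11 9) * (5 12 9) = (0 6 8 10 11 5 12)(1 16 15 9) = [6, 16, 2, 3, 4, 12, 8, 7, 10, 1, 11, 5, 0, 13, 14, 9, 15]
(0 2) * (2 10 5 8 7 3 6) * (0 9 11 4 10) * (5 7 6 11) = (2 9 5 8 6)(3 11 4 10 7) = [0, 1, 9, 11, 10, 8, 2, 3, 6, 5, 7, 4]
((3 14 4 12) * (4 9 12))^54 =((3 14 9 12))^54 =(3 9)(12 14)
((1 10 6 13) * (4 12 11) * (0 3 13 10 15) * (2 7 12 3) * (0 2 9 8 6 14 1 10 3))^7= ((0 9 8 6 3 13 10 14 1 15 2 7 12 11 4))^7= (0 14 4 10 11 13 12 3 7 6 2 8 15 9 1)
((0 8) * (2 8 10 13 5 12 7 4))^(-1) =(0 8 2 4 7 12 5 13 10)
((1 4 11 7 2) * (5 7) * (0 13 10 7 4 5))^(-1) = (0 11 4 5 1 2 7 10 13)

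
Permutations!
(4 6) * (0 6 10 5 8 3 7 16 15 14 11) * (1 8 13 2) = [6, 8, 1, 7, 10, 13, 4, 16, 3, 9, 5, 0, 12, 2, 11, 14, 15] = (0 6 4 10 5 13 2 1 8 3 7 16 15 14 11)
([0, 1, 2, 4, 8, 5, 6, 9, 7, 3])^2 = (3 8 9 4 7)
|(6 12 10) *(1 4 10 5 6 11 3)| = |(1 4 10 11 3)(5 6 12)| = 15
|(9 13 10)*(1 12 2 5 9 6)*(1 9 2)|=4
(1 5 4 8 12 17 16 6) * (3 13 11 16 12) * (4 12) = (1 5 12 17 4 8 3 13 11 16 6) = [0, 5, 2, 13, 8, 12, 1, 7, 3, 9, 10, 16, 17, 11, 14, 15, 6, 4]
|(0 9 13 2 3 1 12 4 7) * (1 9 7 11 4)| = 4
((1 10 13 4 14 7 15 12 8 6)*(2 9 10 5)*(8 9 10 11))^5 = ((1 5 2 10 13 4 14 7 15 12 9 11 8 6))^5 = (1 4 9 5 14 11 2 7 8 10 15 6 13 12)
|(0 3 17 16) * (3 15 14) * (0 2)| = 7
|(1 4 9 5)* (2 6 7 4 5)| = 10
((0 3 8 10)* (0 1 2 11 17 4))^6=((0 3 8 10 1 2 11 17 4))^6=(0 11 10)(1 3 17)(2 8 4)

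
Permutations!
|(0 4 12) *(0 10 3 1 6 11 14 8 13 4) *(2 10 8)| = 28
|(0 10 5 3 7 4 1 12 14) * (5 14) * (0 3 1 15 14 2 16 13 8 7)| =33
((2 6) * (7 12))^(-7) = ((2 6)(7 12))^(-7) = (2 6)(7 12)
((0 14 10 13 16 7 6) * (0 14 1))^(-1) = (0 1)(6 7 16 13 10 14)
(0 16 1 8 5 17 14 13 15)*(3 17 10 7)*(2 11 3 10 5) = (0 16 1 8 2 11 3 17 14 13 15)(7 10) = [16, 8, 11, 17, 4, 5, 6, 10, 2, 9, 7, 3, 12, 15, 13, 0, 1, 14]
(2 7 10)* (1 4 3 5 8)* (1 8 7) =(1 4 3 5 7 10 2) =[0, 4, 1, 5, 3, 7, 6, 10, 8, 9, 2]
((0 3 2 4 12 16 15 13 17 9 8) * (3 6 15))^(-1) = (0 8 9 17 13 15 6)(2 3 16 12 4)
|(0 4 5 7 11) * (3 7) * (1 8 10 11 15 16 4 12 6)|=|(0 12 6 1 8 10 11)(3 7 15 16 4 5)|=42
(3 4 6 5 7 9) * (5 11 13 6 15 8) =[0, 1, 2, 4, 15, 7, 11, 9, 5, 3, 10, 13, 12, 6, 14, 8] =(3 4 15 8 5 7 9)(6 11 13)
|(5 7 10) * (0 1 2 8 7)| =|(0 1 2 8 7 10 5)| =7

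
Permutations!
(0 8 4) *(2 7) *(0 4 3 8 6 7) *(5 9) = (0 6 7 2)(3 8)(5 9) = [6, 1, 0, 8, 4, 9, 7, 2, 3, 5]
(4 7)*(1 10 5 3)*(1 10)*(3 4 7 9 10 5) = (3 5 4 9 10) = [0, 1, 2, 5, 9, 4, 6, 7, 8, 10, 3]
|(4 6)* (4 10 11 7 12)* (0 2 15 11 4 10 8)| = |(0 2 15 11 7 12 10 4 6 8)| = 10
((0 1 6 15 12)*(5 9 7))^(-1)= (0 12 15 6 1)(5 7 9)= ((0 1 6 15 12)(5 9 7))^(-1)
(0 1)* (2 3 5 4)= (0 1)(2 3 5 4)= [1, 0, 3, 5, 2, 4]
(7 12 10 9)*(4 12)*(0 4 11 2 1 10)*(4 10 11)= [10, 11, 1, 3, 12, 5, 6, 4, 8, 7, 9, 2, 0]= (0 10 9 7 4 12)(1 11 2)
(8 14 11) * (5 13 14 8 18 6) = (5 13 14 11 18 6) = [0, 1, 2, 3, 4, 13, 5, 7, 8, 9, 10, 18, 12, 14, 11, 15, 16, 17, 6]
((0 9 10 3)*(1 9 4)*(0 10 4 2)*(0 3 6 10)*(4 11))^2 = ((0 2 3)(1 9 11 4)(6 10))^2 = (0 3 2)(1 11)(4 9)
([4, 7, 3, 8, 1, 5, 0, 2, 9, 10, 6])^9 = [6, 4, 7, 2, 0, 5, 10, 1, 3, 8, 9]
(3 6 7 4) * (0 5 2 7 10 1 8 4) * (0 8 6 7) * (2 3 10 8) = [5, 6, 0, 7, 10, 3, 8, 2, 4, 9, 1] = (0 5 3 7 2)(1 6 8 4 10)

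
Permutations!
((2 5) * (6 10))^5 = (2 5)(6 10)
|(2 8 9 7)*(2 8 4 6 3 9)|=7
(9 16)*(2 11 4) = [0, 1, 11, 3, 2, 5, 6, 7, 8, 16, 10, 4, 12, 13, 14, 15, 9] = (2 11 4)(9 16)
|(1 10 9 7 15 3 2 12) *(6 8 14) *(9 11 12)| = 60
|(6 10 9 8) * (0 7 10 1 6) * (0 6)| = 7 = |(0 7 10 9 8 6 1)|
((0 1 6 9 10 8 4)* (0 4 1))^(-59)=(1 6 9 10 8)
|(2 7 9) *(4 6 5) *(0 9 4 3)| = 8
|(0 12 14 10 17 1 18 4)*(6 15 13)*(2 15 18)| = 12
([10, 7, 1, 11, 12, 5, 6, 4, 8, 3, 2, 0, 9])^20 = (12)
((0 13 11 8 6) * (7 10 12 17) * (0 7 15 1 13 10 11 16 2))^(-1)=(0 2 16 13 1 15 17 12 10)(6 8 11 7)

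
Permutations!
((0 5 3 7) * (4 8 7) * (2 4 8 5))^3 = ((0 2 4 5 3 8 7))^3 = (0 5 7 4 8 2 3)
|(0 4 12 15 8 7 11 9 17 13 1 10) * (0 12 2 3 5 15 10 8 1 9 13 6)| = |(0 4 2 3 5 15 1 8 7 11 13 9 17 6)(10 12)| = 14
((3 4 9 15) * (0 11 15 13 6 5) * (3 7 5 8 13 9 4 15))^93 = (0 15)(3 5)(7 11)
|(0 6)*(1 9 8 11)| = |(0 6)(1 9 8 11)| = 4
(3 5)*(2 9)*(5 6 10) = (2 9)(3 6 10 5) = [0, 1, 9, 6, 4, 3, 10, 7, 8, 2, 5]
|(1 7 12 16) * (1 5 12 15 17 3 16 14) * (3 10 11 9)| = 12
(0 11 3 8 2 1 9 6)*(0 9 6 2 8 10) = (0 11 3 10)(1 6 9 2) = [11, 6, 1, 10, 4, 5, 9, 7, 8, 2, 0, 3]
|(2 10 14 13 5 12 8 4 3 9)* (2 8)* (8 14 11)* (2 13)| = |(2 10 11 8 4 3 9 14)(5 12 13)| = 24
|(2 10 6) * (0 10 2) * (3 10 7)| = |(0 7 3 10 6)| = 5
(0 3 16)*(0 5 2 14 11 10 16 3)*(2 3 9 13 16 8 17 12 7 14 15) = (2 15)(3 9 13 16 5)(7 14 11 10 8 17 12) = [0, 1, 15, 9, 4, 3, 6, 14, 17, 13, 8, 10, 7, 16, 11, 2, 5, 12]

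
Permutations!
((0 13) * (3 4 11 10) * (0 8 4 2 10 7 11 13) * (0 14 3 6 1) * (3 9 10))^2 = ((0 14 9 10 6 1)(2 3)(4 13 8)(7 11))^2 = (0 9 6)(1 14 10)(4 8 13)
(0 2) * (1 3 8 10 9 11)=(0 2)(1 3 8 10 9 11)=[2, 3, 0, 8, 4, 5, 6, 7, 10, 11, 9, 1]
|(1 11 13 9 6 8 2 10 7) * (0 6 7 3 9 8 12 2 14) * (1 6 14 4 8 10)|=10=|(0 14)(1 11 13 10 3 9 7 6 12 2)(4 8)|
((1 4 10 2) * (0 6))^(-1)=((0 6)(1 4 10 2))^(-1)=(0 6)(1 2 10 4)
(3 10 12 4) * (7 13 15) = (3 10 12 4)(7 13 15) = [0, 1, 2, 10, 3, 5, 6, 13, 8, 9, 12, 11, 4, 15, 14, 7]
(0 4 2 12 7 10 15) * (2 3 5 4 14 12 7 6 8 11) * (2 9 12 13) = [14, 1, 7, 5, 3, 4, 8, 10, 11, 12, 15, 9, 6, 2, 13, 0] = (0 14 13 2 7 10 15)(3 5 4)(6 8 11 9 12)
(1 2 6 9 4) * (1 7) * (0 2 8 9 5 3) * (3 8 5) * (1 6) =[2, 5, 1, 0, 7, 8, 3, 6, 9, 4] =(0 2 1 5 8 9 4 7 6 3)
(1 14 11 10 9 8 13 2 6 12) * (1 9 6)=(1 14 11 10 6 12 9 8 13 2)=[0, 14, 1, 3, 4, 5, 12, 7, 13, 8, 6, 10, 9, 2, 11]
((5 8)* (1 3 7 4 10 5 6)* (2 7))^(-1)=(1 6 8 5 10 4 7 2 3)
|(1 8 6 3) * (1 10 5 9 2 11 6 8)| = 7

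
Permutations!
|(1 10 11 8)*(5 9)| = 4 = |(1 10 11 8)(5 9)|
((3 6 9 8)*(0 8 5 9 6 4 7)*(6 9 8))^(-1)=(0 7 4 3 8 5 9 6)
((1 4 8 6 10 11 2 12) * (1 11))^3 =(12)(1 6 4 10 8)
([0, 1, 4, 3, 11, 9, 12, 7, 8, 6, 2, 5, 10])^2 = [0, 1, 11, 3, 5, 6, 10, 7, 8, 12, 4, 9, 2]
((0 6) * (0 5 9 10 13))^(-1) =((0 6 5 9 10 13))^(-1) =(0 13 10 9 5 6)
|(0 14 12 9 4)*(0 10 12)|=4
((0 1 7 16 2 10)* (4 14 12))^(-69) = (0 16)(1 2)(7 10)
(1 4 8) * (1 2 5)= (1 4 8 2 5)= [0, 4, 5, 3, 8, 1, 6, 7, 2]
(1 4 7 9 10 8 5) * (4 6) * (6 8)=(1 8 5)(4 7 9 10 6)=[0, 8, 2, 3, 7, 1, 4, 9, 5, 10, 6]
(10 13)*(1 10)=(1 10 13)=[0, 10, 2, 3, 4, 5, 6, 7, 8, 9, 13, 11, 12, 1]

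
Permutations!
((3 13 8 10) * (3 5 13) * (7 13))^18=(5 8 7 10 13)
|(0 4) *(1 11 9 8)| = 4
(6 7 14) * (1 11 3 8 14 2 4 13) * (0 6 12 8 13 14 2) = (0 6 7)(1 11 3 13)(2 4 14 12 8) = [6, 11, 4, 13, 14, 5, 7, 0, 2, 9, 10, 3, 8, 1, 12]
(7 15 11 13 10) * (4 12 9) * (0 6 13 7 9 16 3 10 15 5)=(0 6 13 15 11 7 5)(3 10 9 4 12 16)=[6, 1, 2, 10, 12, 0, 13, 5, 8, 4, 9, 7, 16, 15, 14, 11, 3]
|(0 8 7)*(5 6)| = |(0 8 7)(5 6)| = 6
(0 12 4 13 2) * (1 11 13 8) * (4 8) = [12, 11, 0, 3, 4, 5, 6, 7, 1, 9, 10, 13, 8, 2] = (0 12 8 1 11 13 2)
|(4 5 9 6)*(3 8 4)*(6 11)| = |(3 8 4 5 9 11 6)| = 7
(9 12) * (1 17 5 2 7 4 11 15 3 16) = [0, 17, 7, 16, 11, 2, 6, 4, 8, 12, 10, 15, 9, 13, 14, 3, 1, 5] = (1 17 5 2 7 4 11 15 3 16)(9 12)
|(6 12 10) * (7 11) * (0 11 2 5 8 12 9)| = 10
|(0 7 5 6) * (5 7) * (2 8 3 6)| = |(0 5 2 8 3 6)| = 6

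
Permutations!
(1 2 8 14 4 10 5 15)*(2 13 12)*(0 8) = (0 8 14 4 10 5 15 1 13 12 2) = [8, 13, 0, 3, 10, 15, 6, 7, 14, 9, 5, 11, 2, 12, 4, 1]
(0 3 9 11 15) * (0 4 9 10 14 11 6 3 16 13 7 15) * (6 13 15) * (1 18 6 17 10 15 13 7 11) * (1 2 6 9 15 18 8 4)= [16, 8, 6, 18, 15, 5, 3, 17, 4, 7, 14, 0, 12, 11, 2, 1, 13, 10, 9]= (0 16 13 11)(1 8 4 15)(2 6 3 18 9 7 17 10 14)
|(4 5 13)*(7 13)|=|(4 5 7 13)|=4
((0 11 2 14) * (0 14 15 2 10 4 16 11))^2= (4 11)(10 16)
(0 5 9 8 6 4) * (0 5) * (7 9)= (4 5 7 9 8 6)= [0, 1, 2, 3, 5, 7, 4, 9, 6, 8]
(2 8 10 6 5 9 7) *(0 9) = (0 9 7 2 8 10 6 5) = [9, 1, 8, 3, 4, 0, 5, 2, 10, 7, 6]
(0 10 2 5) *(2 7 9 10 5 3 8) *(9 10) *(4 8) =(0 5)(2 3 4 8)(7 10) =[5, 1, 3, 4, 8, 0, 6, 10, 2, 9, 7]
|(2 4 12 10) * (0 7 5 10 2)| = 12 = |(0 7 5 10)(2 4 12)|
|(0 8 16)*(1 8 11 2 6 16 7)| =15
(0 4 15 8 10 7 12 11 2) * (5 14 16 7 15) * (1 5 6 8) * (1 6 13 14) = (0 4 13 14 16 7 12 11 2)(1 5)(6 8 10 15) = [4, 5, 0, 3, 13, 1, 8, 12, 10, 9, 15, 2, 11, 14, 16, 6, 7]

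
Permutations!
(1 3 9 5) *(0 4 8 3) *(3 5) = (0 4 8 5 1)(3 9) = [4, 0, 2, 9, 8, 1, 6, 7, 5, 3]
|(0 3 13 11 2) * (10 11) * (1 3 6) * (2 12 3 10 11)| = 20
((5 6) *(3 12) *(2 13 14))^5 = (2 14 13)(3 12)(5 6)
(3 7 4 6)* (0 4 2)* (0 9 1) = (0 4 6 3 7 2 9 1) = [4, 0, 9, 7, 6, 5, 3, 2, 8, 1]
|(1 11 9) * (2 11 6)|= |(1 6 2 11 9)|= 5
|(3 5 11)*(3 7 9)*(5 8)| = |(3 8 5 11 7 9)| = 6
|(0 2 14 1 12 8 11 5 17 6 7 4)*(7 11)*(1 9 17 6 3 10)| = 12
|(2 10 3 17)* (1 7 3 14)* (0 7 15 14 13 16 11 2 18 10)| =30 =|(0 7 3 17 18 10 13 16 11 2)(1 15 14)|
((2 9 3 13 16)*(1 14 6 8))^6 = (1 6)(2 9 3 13 16)(8 14)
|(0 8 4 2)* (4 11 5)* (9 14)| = |(0 8 11 5 4 2)(9 14)| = 6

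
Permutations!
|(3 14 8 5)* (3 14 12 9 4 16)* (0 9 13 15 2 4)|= 42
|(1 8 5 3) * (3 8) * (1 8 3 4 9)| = |(1 4 9)(3 8 5)| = 3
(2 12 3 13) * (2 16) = [0, 1, 12, 13, 4, 5, 6, 7, 8, 9, 10, 11, 3, 16, 14, 15, 2] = (2 12 3 13 16)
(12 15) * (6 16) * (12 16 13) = (6 13 12 15 16) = [0, 1, 2, 3, 4, 5, 13, 7, 8, 9, 10, 11, 15, 12, 14, 16, 6]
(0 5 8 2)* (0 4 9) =(0 5 8 2 4 9) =[5, 1, 4, 3, 9, 8, 6, 7, 2, 0]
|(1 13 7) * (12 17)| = |(1 13 7)(12 17)| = 6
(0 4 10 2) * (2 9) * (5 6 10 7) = (0 4 7 5 6 10 9 2) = [4, 1, 0, 3, 7, 6, 10, 5, 8, 2, 9]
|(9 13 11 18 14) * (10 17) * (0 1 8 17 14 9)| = |(0 1 8 17 10 14)(9 13 11 18)| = 12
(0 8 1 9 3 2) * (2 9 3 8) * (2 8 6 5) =(0 8 1 3 9 6 5 2) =[8, 3, 0, 9, 4, 2, 5, 7, 1, 6]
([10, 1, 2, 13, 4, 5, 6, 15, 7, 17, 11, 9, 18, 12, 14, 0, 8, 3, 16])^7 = (0 12 10 18 11 16 9 8 17 7 3 15 13)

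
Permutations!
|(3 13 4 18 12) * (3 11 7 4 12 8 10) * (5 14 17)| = 9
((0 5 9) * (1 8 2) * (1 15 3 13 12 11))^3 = ((0 5 9)(1 8 2 15 3 13 12 11))^3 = (1 15 12 8 3 11 2 13)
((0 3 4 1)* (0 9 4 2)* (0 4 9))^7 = ((9)(0 3 2 4 1))^7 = (9)(0 2 1 3 4)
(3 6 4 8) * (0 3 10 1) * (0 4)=(0 3 6)(1 4 8 10)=[3, 4, 2, 6, 8, 5, 0, 7, 10, 9, 1]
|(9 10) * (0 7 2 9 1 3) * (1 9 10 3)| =6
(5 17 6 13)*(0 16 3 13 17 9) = (0 16 3 13 5 9)(6 17) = [16, 1, 2, 13, 4, 9, 17, 7, 8, 0, 10, 11, 12, 5, 14, 15, 3, 6]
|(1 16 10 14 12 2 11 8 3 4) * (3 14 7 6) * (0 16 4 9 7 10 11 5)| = |(0 16 11 8 14 12 2 5)(1 4)(3 9 7 6)| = 8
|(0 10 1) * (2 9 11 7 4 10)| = |(0 2 9 11 7 4 10 1)| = 8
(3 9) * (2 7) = (2 7)(3 9) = [0, 1, 7, 9, 4, 5, 6, 2, 8, 3]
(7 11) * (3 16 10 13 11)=[0, 1, 2, 16, 4, 5, 6, 3, 8, 9, 13, 7, 12, 11, 14, 15, 10]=(3 16 10 13 11 7)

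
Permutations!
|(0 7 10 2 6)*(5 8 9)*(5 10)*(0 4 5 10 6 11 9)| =|(0 7 10 2 11 9 6 4 5 8)| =10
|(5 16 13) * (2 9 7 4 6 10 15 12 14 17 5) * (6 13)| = 40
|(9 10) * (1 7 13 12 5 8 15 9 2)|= 10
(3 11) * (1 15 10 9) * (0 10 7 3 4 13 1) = (0 10 9)(1 15 7 3 11 4 13) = [10, 15, 2, 11, 13, 5, 6, 3, 8, 0, 9, 4, 12, 1, 14, 7]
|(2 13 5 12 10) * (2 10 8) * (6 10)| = |(2 13 5 12 8)(6 10)| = 10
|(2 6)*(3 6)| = |(2 3 6)| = 3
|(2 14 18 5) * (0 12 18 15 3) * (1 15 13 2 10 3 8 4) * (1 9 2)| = 24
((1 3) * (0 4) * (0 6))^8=((0 4 6)(1 3))^8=(0 6 4)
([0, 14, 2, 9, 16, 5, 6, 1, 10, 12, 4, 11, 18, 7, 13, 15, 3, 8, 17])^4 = [0, 1, 2, 17, 12, 5, 6, 7, 3, 8, 9, 11, 10, 13, 14, 15, 18, 16, 4]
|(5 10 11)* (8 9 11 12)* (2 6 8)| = |(2 6 8 9 11 5 10 12)| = 8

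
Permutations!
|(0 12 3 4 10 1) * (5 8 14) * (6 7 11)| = |(0 12 3 4 10 1)(5 8 14)(6 7 11)| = 6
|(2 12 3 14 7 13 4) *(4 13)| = |(2 12 3 14 7 4)| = 6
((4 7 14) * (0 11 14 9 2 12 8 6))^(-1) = ((0 11 14 4 7 9 2 12 8 6))^(-1) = (0 6 8 12 2 9 7 4 14 11)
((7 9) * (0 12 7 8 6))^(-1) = ((0 12 7 9 8 6))^(-1) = (0 6 8 9 7 12)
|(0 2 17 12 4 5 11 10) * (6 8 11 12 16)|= |(0 2 17 16 6 8 11 10)(4 5 12)|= 24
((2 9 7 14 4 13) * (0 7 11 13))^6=(0 14)(2 11)(4 7)(9 13)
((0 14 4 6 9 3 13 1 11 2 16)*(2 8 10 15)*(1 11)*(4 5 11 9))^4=((0 14 5 11 8 10 15 2 16)(3 13 9)(4 6))^4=(0 8 16 11 2 5 15 14 10)(3 13 9)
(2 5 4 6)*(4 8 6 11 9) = [0, 1, 5, 3, 11, 8, 2, 7, 6, 4, 10, 9] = (2 5 8 6)(4 11 9)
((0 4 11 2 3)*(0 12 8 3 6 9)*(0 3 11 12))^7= (0 9 2 8 4 3 6 11 12)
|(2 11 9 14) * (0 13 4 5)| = |(0 13 4 5)(2 11 9 14)| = 4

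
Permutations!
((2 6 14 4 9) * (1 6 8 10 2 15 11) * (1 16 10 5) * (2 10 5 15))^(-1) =((1 6 14 4 9 2 8 15 11 16 5))^(-1) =(1 5 16 11 15 8 2 9 4 14 6)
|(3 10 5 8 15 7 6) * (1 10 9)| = |(1 10 5 8 15 7 6 3 9)| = 9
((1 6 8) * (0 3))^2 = (1 8 6)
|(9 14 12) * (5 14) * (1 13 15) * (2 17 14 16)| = 21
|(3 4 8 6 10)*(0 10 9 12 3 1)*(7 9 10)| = 10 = |(0 7 9 12 3 4 8 6 10 1)|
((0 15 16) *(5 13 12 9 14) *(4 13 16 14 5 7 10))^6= ((0 15 14 7 10 4 13 12 9 5 16))^6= (0 13 15 12 14 9 7 5 10 16 4)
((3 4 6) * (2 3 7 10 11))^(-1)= (2 11 10 7 6 4 3)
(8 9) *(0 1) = [1, 0, 2, 3, 4, 5, 6, 7, 9, 8] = (0 1)(8 9)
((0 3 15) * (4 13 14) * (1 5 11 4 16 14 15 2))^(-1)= (0 15 13 4 11 5 1 2 3)(14 16)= ((0 3 2 1 5 11 4 13 15)(14 16))^(-1)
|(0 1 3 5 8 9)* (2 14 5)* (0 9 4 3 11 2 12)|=10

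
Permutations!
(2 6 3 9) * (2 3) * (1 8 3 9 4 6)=[0, 8, 1, 4, 6, 5, 2, 7, 3, 9]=(9)(1 8 3 4 6 2)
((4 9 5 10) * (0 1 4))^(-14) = (0 5 4)(1 10 9)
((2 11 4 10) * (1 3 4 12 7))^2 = ((1 3 4 10 2 11 12 7))^2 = (1 4 2 12)(3 10 11 7)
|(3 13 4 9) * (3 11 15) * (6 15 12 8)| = 9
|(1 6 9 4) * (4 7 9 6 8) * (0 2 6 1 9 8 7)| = |(0 2 6 1 7 8 4 9)| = 8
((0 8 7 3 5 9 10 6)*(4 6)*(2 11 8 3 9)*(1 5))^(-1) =(0 6 4 10 9 7 8 11 2 5 1 3)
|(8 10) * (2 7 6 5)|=|(2 7 6 5)(8 10)|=4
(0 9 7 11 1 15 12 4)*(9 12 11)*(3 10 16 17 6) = [12, 15, 2, 10, 0, 5, 3, 9, 8, 7, 16, 1, 4, 13, 14, 11, 17, 6] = (0 12 4)(1 15 11)(3 10 16 17 6)(7 9)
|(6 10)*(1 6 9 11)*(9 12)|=|(1 6 10 12 9 11)|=6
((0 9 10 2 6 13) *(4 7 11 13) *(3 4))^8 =((0 9 10 2 6 3 4 7 11 13))^8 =(0 11 4 6 10)(2 9 13 7 3)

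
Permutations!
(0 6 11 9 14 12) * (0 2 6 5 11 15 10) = (0 5 11 9 14 12 2 6 15 10) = [5, 1, 6, 3, 4, 11, 15, 7, 8, 14, 0, 9, 2, 13, 12, 10]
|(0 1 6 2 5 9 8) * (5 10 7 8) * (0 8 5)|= 8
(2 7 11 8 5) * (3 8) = (2 7 11 3 8 5) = [0, 1, 7, 8, 4, 2, 6, 11, 5, 9, 10, 3]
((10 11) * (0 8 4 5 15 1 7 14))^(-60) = (0 15)(1 8)(4 7)(5 14)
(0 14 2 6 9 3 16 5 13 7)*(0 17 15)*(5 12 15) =(0 14 2 6 9 3 16 12 15)(5 13 7 17) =[14, 1, 6, 16, 4, 13, 9, 17, 8, 3, 10, 11, 15, 7, 2, 0, 12, 5]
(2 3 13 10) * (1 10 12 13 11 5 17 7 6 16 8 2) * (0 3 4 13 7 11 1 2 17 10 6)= [3, 6, 4, 1, 13, 10, 16, 0, 17, 9, 2, 5, 7, 12, 14, 15, 8, 11]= (0 3 1 6 16 8 17 11 5 10 2 4 13 12 7)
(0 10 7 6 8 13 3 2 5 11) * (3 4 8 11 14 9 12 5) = (0 10 7 6 11)(2 3)(4 8 13)(5 14 9 12) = [10, 1, 3, 2, 8, 14, 11, 6, 13, 12, 7, 0, 5, 4, 9]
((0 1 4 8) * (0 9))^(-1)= ((0 1 4 8 9))^(-1)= (0 9 8 4 1)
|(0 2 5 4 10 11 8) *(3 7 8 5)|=20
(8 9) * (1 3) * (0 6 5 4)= [6, 3, 2, 1, 0, 4, 5, 7, 9, 8]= (0 6 5 4)(1 3)(8 9)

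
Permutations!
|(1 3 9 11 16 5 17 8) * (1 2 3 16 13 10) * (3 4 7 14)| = 14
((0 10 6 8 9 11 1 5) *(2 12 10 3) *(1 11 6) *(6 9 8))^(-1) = (0 5 1 10 12 2 3)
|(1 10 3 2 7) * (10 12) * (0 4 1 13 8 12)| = 21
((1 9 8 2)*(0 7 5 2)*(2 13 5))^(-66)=(13)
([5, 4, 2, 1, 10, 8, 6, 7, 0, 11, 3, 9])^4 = (11)(0 5 8)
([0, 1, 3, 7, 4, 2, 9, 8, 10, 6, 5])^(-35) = [0, 1, 3, 7, 4, 2, 9, 8, 10, 6, 5]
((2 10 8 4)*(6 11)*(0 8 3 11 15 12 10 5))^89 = (0 5 2 4 8)(3 10 12 15 6 11)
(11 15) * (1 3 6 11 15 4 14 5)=(15)(1 3 6 11 4 14 5)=[0, 3, 2, 6, 14, 1, 11, 7, 8, 9, 10, 4, 12, 13, 5, 15]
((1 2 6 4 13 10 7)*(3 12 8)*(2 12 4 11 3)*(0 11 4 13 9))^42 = ((0 11 3 13 10 7 1 12 8 2 6 4 9))^42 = (0 13 1 2 9 3 7 8 4 11 10 12 6)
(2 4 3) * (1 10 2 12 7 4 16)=[0, 10, 16, 12, 3, 5, 6, 4, 8, 9, 2, 11, 7, 13, 14, 15, 1]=(1 10 2 16)(3 12 7 4)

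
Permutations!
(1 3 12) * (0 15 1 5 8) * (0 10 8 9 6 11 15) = (1 3 12 5 9 6 11 15)(8 10) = [0, 3, 2, 12, 4, 9, 11, 7, 10, 6, 8, 15, 5, 13, 14, 1]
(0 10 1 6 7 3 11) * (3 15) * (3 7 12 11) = [10, 6, 2, 3, 4, 5, 12, 15, 8, 9, 1, 0, 11, 13, 14, 7] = (0 10 1 6 12 11)(7 15)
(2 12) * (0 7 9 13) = (0 7 9 13)(2 12) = [7, 1, 12, 3, 4, 5, 6, 9, 8, 13, 10, 11, 2, 0]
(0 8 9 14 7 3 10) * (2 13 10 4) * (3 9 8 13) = (0 13 10)(2 3 4)(7 9 14) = [13, 1, 3, 4, 2, 5, 6, 9, 8, 14, 0, 11, 12, 10, 7]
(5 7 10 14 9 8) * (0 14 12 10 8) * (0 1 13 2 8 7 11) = (0 14 9 1 13 2 8 5 11)(10 12) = [14, 13, 8, 3, 4, 11, 6, 7, 5, 1, 12, 0, 10, 2, 9]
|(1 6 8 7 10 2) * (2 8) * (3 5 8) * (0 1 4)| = |(0 1 6 2 4)(3 5 8 7 10)| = 5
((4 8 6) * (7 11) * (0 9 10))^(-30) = ((0 9 10)(4 8 6)(7 11))^(-30) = (11)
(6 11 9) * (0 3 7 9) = (0 3 7 9 6 11) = [3, 1, 2, 7, 4, 5, 11, 9, 8, 6, 10, 0]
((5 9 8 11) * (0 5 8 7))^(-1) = ((0 5 9 7)(8 11))^(-1) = (0 7 9 5)(8 11)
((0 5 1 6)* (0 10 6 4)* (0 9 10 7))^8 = (10)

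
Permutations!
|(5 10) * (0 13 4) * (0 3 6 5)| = 7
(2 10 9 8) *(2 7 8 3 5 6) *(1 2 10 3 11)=(1 2 3 5 6 10 9 11)(7 8)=[0, 2, 3, 5, 4, 6, 10, 8, 7, 11, 9, 1]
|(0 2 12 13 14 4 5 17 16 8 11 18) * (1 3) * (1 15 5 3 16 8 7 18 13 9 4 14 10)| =17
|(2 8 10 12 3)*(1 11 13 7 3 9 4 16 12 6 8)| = 12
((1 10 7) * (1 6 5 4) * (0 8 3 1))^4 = (0 10 4 1 5 3 6 8 7)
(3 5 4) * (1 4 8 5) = (1 4 3)(5 8) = [0, 4, 2, 1, 3, 8, 6, 7, 5]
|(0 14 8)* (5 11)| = 6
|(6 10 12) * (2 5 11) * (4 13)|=6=|(2 5 11)(4 13)(6 10 12)|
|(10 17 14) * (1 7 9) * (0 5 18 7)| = 6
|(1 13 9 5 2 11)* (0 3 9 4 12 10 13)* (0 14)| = |(0 3 9 5 2 11 1 14)(4 12 10 13)| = 8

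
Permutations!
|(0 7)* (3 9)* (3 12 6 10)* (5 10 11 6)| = 10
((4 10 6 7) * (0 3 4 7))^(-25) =(10)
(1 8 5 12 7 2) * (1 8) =(2 8 5 12 7) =[0, 1, 8, 3, 4, 12, 6, 2, 5, 9, 10, 11, 7]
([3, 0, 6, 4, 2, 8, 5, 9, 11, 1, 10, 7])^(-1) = (0 1 9 7 11 8 5 6 2 4 3)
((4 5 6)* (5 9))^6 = ((4 9 5 6))^6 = (4 5)(6 9)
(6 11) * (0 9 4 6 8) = [9, 1, 2, 3, 6, 5, 11, 7, 0, 4, 10, 8] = (0 9 4 6 11 8)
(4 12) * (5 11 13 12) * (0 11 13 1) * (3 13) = [11, 0, 2, 13, 5, 3, 6, 7, 8, 9, 10, 1, 4, 12] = (0 11 1)(3 13 12 4 5)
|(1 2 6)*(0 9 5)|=3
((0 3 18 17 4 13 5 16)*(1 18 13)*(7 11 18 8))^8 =((0 3 13 5 16)(1 8 7 11 18 17 4))^8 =(0 5 3 16 13)(1 8 7 11 18 17 4)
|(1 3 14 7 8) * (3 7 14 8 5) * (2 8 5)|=|(14)(1 7 2 8)(3 5)|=4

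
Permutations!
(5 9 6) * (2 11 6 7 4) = [0, 1, 11, 3, 2, 9, 5, 4, 8, 7, 10, 6] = (2 11 6 5 9 7 4)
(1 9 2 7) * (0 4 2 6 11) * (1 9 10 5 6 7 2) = (0 4 1 10 5 6 11)(7 9) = [4, 10, 2, 3, 1, 6, 11, 9, 8, 7, 5, 0]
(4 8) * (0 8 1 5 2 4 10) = (0 8 10)(1 5 2 4) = [8, 5, 4, 3, 1, 2, 6, 7, 10, 9, 0]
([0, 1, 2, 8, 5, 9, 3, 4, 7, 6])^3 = [0, 1, 2, 4, 6, 3, 7, 9, 5, 8]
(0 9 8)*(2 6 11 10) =[9, 1, 6, 3, 4, 5, 11, 7, 0, 8, 2, 10] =(0 9 8)(2 6 11 10)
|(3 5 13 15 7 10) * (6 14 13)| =|(3 5 6 14 13 15 7 10)| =8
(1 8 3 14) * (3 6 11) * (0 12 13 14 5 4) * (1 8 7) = [12, 7, 2, 5, 0, 4, 11, 1, 6, 9, 10, 3, 13, 14, 8] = (0 12 13 14 8 6 11 3 5 4)(1 7)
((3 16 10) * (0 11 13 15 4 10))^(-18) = (0 3 4 13)(10 15 11 16)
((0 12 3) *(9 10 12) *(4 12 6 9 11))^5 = (12)(6 10 9)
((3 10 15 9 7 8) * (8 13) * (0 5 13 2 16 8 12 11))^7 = (0 13 11 5 12)(2 7 9 15 10 3 8 16)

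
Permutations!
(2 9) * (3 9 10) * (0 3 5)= (0 3 9 2 10 5)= [3, 1, 10, 9, 4, 0, 6, 7, 8, 2, 5]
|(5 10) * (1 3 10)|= 4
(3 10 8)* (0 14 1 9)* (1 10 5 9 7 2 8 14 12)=(0 12 1 7 2 8 3 5 9)(10 14)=[12, 7, 8, 5, 4, 9, 6, 2, 3, 0, 14, 11, 1, 13, 10]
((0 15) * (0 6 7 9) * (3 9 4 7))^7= ((0 15 6 3 9)(4 7))^7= (0 6 9 15 3)(4 7)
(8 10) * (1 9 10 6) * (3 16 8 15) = (1 9 10 15 3 16 8 6) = [0, 9, 2, 16, 4, 5, 1, 7, 6, 10, 15, 11, 12, 13, 14, 3, 8]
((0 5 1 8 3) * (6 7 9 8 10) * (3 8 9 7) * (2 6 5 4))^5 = (1 5 10)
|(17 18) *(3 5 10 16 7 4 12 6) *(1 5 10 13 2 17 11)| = |(1 5 13 2 17 18 11)(3 10 16 7 4 12 6)| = 7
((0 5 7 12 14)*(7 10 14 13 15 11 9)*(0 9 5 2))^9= (15)(0 2)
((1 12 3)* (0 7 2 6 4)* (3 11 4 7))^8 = ((0 3 1 12 11 4)(2 6 7))^8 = (0 1 11)(2 7 6)(3 12 4)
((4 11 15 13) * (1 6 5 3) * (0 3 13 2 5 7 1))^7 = ((0 3)(1 6 7)(2 5 13 4 11 15))^7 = (0 3)(1 6 7)(2 5 13 4 11 15)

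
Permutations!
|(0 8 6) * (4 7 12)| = 3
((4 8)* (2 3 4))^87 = (2 8 4 3)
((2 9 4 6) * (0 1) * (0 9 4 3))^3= ((0 1 9 3)(2 4 6))^3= (0 3 9 1)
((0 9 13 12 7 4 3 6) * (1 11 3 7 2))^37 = ((0 9 13 12 2 1 11 3 6)(4 7))^37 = (0 9 13 12 2 1 11 3 6)(4 7)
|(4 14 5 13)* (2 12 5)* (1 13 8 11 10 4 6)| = |(1 13 6)(2 12 5 8 11 10 4 14)| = 24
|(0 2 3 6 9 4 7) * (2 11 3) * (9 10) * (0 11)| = 7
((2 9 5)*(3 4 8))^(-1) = (2 5 9)(3 8 4)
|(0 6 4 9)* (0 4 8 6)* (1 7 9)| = 4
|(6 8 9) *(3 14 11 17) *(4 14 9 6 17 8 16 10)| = 21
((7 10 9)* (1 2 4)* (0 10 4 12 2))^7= (0 10 9 7 4 1)(2 12)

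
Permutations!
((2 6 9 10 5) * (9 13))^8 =(2 13 10)(5 6 9)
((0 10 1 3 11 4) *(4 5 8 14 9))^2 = ((0 10 1 3 11 5 8 14 9 4))^2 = (0 1 11 8 9)(3 5 14 4 10)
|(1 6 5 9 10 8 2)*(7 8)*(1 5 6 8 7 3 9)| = |(1 8 2 5)(3 9 10)| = 12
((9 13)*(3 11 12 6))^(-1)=((3 11 12 6)(9 13))^(-1)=(3 6 12 11)(9 13)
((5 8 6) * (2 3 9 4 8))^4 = ((2 3 9 4 8 6 5))^4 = (2 8 3 6 9 5 4)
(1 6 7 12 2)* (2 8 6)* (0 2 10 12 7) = [2, 10, 1, 3, 4, 5, 0, 7, 6, 9, 12, 11, 8] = (0 2 1 10 12 8 6)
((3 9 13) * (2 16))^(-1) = (2 16)(3 13 9)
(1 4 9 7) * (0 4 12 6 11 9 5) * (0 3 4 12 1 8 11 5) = (0 12 6 5 3 4)(7 8 11 9) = [12, 1, 2, 4, 0, 3, 5, 8, 11, 7, 10, 9, 6]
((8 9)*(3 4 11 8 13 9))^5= (3 4 11 8)(9 13)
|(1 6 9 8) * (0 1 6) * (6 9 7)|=|(0 1)(6 7)(8 9)|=2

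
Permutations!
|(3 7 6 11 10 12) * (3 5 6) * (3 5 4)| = |(3 7 5 6 11 10 12 4)| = 8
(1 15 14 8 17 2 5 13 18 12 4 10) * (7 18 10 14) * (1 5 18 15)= (2 18 12 4 14 8 17)(5 13 10)(7 15)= [0, 1, 18, 3, 14, 13, 6, 15, 17, 9, 5, 11, 4, 10, 8, 7, 16, 2, 12]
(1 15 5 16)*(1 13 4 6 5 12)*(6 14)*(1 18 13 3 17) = [0, 15, 2, 17, 14, 16, 5, 7, 8, 9, 10, 11, 18, 4, 6, 12, 3, 1, 13] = (1 15 12 18 13 4 14 6 5 16 3 17)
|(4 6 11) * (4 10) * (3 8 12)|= 12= |(3 8 12)(4 6 11 10)|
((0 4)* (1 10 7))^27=(10)(0 4)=((0 4)(1 10 7))^27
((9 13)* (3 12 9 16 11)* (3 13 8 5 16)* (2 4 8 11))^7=(2 8 16 4 5)(3 9 13 12 11)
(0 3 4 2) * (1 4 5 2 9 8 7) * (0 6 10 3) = [0, 4, 6, 5, 9, 2, 10, 1, 7, 8, 3] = (1 4 9 8 7)(2 6 10 3 5)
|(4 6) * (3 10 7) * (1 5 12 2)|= 12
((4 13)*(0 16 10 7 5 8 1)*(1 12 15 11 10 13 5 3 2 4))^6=((0 16 13 1)(2 4 5 8 12 15 11 10 7 3))^6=(0 13)(1 16)(2 11 5 7 12)(3 15 4 10 8)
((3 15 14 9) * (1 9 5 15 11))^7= ((1 9 3 11)(5 15 14))^7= (1 11 3 9)(5 15 14)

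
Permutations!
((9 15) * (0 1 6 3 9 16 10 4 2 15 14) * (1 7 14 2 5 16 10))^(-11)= (0 7 14)(1 16 5 4 10 15 2 9 3 6)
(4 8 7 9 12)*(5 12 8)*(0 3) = (0 3)(4 5 12)(7 9 8) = [3, 1, 2, 0, 5, 12, 6, 9, 7, 8, 10, 11, 4]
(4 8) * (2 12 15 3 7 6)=(2 12 15 3 7 6)(4 8)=[0, 1, 12, 7, 8, 5, 2, 6, 4, 9, 10, 11, 15, 13, 14, 3]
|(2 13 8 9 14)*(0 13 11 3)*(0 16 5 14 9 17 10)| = 30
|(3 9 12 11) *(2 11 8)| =|(2 11 3 9 12 8)| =6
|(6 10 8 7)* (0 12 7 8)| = 5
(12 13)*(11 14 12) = (11 14 12 13) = [0, 1, 2, 3, 4, 5, 6, 7, 8, 9, 10, 14, 13, 11, 12]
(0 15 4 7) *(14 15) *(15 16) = (0 14 16 15 4 7) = [14, 1, 2, 3, 7, 5, 6, 0, 8, 9, 10, 11, 12, 13, 16, 4, 15]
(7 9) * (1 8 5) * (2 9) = (1 8 5)(2 9 7) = [0, 8, 9, 3, 4, 1, 6, 2, 5, 7]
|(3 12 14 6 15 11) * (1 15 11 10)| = 15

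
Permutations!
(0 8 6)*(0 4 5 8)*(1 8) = (1 8 6 4 5) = [0, 8, 2, 3, 5, 1, 4, 7, 6]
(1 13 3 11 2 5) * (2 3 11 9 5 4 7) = [0, 13, 4, 9, 7, 1, 6, 2, 8, 5, 10, 3, 12, 11] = (1 13 11 3 9 5)(2 4 7)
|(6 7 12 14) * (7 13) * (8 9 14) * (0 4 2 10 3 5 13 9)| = 30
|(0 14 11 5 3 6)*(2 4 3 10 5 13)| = 8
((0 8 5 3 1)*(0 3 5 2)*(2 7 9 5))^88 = (0 5 7)(2 9 8)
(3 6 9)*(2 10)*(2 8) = [0, 1, 10, 6, 4, 5, 9, 7, 2, 3, 8] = (2 10 8)(3 6 9)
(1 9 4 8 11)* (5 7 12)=[0, 9, 2, 3, 8, 7, 6, 12, 11, 4, 10, 1, 5]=(1 9 4 8 11)(5 7 12)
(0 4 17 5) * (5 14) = (0 4 17 14 5) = [4, 1, 2, 3, 17, 0, 6, 7, 8, 9, 10, 11, 12, 13, 5, 15, 16, 14]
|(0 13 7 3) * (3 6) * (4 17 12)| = 15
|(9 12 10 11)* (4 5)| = 4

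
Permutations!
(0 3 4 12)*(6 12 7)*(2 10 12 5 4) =(0 3 2 10 12)(4 7 6 5) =[3, 1, 10, 2, 7, 4, 5, 6, 8, 9, 12, 11, 0]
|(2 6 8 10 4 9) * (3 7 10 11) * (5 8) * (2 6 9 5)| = |(2 9 6)(3 7 10 4 5 8 11)| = 21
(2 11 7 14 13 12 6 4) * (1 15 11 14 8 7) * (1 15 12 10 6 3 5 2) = (1 12 3 5 2 14 13 10 6 4)(7 8)(11 15) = [0, 12, 14, 5, 1, 2, 4, 8, 7, 9, 6, 15, 3, 10, 13, 11]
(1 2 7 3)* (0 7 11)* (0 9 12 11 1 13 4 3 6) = (0 7 6)(1 2)(3 13 4)(9 12 11) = [7, 2, 1, 13, 3, 5, 0, 6, 8, 12, 10, 9, 11, 4]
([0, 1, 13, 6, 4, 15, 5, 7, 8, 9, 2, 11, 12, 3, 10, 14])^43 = (2 6 14 13 5 10 3 15)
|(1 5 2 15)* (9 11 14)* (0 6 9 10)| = |(0 6 9 11 14 10)(1 5 2 15)| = 12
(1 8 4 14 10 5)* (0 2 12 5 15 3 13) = [2, 8, 12, 13, 14, 1, 6, 7, 4, 9, 15, 11, 5, 0, 10, 3] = (0 2 12 5 1 8 4 14 10 15 3 13)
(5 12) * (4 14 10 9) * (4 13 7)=(4 14 10 9 13 7)(5 12)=[0, 1, 2, 3, 14, 12, 6, 4, 8, 13, 9, 11, 5, 7, 10]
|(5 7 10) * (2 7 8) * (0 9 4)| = 15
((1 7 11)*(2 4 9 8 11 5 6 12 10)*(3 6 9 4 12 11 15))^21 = (1 9 3)(5 15 11)(6 7 8)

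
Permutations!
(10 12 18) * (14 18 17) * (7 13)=(7 13)(10 12 17 14 18)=[0, 1, 2, 3, 4, 5, 6, 13, 8, 9, 12, 11, 17, 7, 18, 15, 16, 14, 10]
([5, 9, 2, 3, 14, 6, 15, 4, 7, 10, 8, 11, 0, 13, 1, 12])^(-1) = [12, 14, 2, 3, 7, 0, 5, 8, 10, 1, 9, 11, 15, 13, 4, 6]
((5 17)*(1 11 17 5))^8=(1 17 11)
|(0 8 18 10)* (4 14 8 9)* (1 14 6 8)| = |(0 9 4 6 8 18 10)(1 14)| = 14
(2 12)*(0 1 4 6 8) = (0 1 4 6 8)(2 12) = [1, 4, 12, 3, 6, 5, 8, 7, 0, 9, 10, 11, 2]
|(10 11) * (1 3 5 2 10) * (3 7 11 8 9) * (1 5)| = |(1 7 11 5 2 10 8 9 3)| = 9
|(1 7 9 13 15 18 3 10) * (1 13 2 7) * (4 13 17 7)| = |(2 4 13 15 18 3 10 17 7 9)| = 10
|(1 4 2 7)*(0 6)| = |(0 6)(1 4 2 7)| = 4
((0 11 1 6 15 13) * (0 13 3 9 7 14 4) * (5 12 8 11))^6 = ((0 5 12 8 11 1 6 15 3 9 7 14 4))^6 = (0 6 4 1 14 11 7 8 9 12 3 5 15)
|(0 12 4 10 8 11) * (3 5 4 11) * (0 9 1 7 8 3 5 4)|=24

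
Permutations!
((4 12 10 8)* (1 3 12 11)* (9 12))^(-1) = (1 11 4 8 10 12 9 3) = ((1 3 9 12 10 8 4 11))^(-1)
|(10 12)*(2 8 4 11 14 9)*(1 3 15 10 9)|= 11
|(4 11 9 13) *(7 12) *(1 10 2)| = 12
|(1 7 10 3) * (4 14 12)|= |(1 7 10 3)(4 14 12)|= 12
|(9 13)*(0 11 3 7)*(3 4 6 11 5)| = |(0 5 3 7)(4 6 11)(9 13)| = 12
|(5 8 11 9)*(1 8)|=5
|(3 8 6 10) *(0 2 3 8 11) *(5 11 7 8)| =9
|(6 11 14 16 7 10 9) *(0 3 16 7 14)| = |(0 3 16 14 7 10 9 6 11)| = 9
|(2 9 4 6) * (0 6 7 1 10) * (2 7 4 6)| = |(0 2 9 6 7 1 10)| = 7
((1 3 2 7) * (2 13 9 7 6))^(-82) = (1 9 3 7 13)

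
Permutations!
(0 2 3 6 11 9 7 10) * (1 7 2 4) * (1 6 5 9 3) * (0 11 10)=[4, 7, 1, 5, 6, 9, 10, 0, 8, 2, 11, 3]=(0 4 6 10 11 3 5 9 2 1 7)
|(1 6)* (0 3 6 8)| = 5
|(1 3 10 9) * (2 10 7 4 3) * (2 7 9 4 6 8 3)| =6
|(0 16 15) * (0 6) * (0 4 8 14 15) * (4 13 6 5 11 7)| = |(0 16)(4 8 14 15 5 11 7)(6 13)| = 14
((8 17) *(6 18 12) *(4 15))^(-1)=(4 15)(6 12 18)(8 17)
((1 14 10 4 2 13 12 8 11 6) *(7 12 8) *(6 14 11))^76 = (1 4 6 10 8 14 13 11 2)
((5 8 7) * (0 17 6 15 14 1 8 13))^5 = (0 1)(5 15)(6 7)(8 17)(13 14)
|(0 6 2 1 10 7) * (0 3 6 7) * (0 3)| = |(0 7)(1 10 3 6 2)| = 10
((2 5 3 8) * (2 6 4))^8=((2 5 3 8 6 4))^8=(2 3 6)(4 5 8)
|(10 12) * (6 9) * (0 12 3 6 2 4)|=8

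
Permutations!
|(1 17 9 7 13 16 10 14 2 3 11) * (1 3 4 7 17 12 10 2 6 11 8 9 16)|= |(1 12 10 14 6 11 3 8 9 17 16 2 4 7 13)|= 15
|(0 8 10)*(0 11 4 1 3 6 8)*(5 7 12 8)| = 10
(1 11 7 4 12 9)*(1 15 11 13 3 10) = (1 13 3 10)(4 12 9 15 11 7) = [0, 13, 2, 10, 12, 5, 6, 4, 8, 15, 1, 7, 9, 3, 14, 11]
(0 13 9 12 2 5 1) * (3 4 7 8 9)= (0 13 3 4 7 8 9 12 2 5 1)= [13, 0, 5, 4, 7, 1, 6, 8, 9, 12, 10, 11, 2, 3]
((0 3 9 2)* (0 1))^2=(0 9 1 3 2)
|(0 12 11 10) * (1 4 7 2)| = |(0 12 11 10)(1 4 7 2)| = 4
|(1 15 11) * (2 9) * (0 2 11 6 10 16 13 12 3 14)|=|(0 2 9 11 1 15 6 10 16 13 12 3 14)|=13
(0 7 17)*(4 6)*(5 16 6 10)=(0 7 17)(4 10 5 16 6)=[7, 1, 2, 3, 10, 16, 4, 17, 8, 9, 5, 11, 12, 13, 14, 15, 6, 0]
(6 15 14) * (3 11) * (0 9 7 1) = [9, 0, 2, 11, 4, 5, 15, 1, 8, 7, 10, 3, 12, 13, 6, 14] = (0 9 7 1)(3 11)(6 15 14)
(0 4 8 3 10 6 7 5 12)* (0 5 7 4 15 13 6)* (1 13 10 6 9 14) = (0 15 10)(1 13 9 14)(3 6 4 8)(5 12) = [15, 13, 2, 6, 8, 12, 4, 7, 3, 14, 0, 11, 5, 9, 1, 10]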